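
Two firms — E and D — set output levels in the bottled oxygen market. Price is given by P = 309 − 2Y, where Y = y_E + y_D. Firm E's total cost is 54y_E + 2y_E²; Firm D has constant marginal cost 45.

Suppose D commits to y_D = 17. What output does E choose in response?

Firm E's profit: π = y_E(309 − 2(y_E + y_D)) − 54y_E − 2y_E².
∂π/∂y_E = 255 − 8y_E − 2y_D = 0, so y_E = 31.875 − 0.25y_D.
At y_D = 17: y_E = 31.875 − 0.25·17 = 27.625.

27.625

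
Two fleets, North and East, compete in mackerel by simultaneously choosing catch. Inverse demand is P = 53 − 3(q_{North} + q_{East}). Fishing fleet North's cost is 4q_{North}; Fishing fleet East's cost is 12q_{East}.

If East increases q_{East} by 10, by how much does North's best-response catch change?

Fishing fleet North's profit: π = q_{North}(53 − 3(q_{North} + q_{East})) − 4q_{North}.
∂π/∂q_{North} = 49 − 6q_{North} − 3q_{East} = 0, so q_{North} = 49/6 − 0.5q_{East}.
The reaction-function slope is −0.5, so a 10-unit rise in q_{East} moves q_{North} by −0.5 × 10 = −5. North's best response falls — the actions are strategic substitutes.

-5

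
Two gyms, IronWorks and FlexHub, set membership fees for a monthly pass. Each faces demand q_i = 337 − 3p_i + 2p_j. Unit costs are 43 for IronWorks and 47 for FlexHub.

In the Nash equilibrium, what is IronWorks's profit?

16539.1875

IronWorks's profit: π = (p_{IronWorks} − 43)(337 − 3p_{IronWorks} + 2p_{FlexHub}).
∂π/∂p_{IronWorks} = 466 − 6p_{IronWorks} + 2p_{FlexHub} = 0 ⇒ p_{IronWorks} = 233/3 + (1/3)p_{FlexHub}.
Similarly p_{FlexHub} = 239/3 + (1/3)p_{IronWorks}.
Substituting the second reaction function into the first: p_{IronWorks} = 233/3 + (1/3)(239/3 + (1/3)p_{IronWorks}), which gives (8/9)p_{IronWorks} = 938/9 ⇒ p_{IronWorks} = 117.25.
Then p_{FlexHub} = 239/3 + (1/3)·117.25 = 118.75.
q_{IronWorks} = 337 − 3·117.25 + 2·118.75 = 222.75.
Profit = (117.25 − 43)·222.75 = 16539.1875.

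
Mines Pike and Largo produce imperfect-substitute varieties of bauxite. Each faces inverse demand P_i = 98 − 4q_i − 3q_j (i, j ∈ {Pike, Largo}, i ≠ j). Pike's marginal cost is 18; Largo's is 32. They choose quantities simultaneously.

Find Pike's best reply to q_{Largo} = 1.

9.625

Mine Pike's profit: π = q_{Pike}(98 − 4q_{Pike} − 3q_{Largo}) − 18q_{Pike}.
∂π/∂q_{Pike} = 80 − 8q_{Pike} − 3q_{Largo} = 0 ⇒ q_{Pike} = 10 − 0.375q_{Largo}.
At q_{Largo} = 1: q_{Pike} = 10 − 0.375·1 = 9.625.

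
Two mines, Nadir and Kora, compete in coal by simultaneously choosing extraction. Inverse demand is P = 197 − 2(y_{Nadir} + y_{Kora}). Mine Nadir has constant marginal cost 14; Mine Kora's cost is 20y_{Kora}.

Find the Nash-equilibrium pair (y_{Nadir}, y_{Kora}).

Mine Nadir's profit: π = y_{Nadir}(197 − 2(y_{Nadir} + y_{Kora})) − 14y_{Nadir}.
∂π/∂y_{Nadir} = 183 − 4y_{Nadir} − 2y_{Kora} = 0, so y_{Nadir} = 45.75 − 0.5y_{Kora}.
By the same steps for Kora: y_{Kora} = 44.25 − 0.5y_{Nadir}.
Substituting the second reaction function into the first: y_{Nadir} = 45.75 − 0.5(44.25 − 0.5y_{Nadir}), which gives 0.75y_{Nadir} = 23.625 ⇒ y_{Nadir} = 31.5.
Then y_{Kora} = 44.25 − 0.5·31.5 = 28.5.

31.5, 28.5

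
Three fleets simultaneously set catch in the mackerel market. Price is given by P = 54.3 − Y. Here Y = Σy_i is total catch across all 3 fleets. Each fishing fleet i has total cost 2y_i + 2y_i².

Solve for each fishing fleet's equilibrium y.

A representative fishing fleet's profit is π_i = y_i(54.3 − Y) − 2y_i − 2y_i², with Y = y_i + Σ_{j≠i} y_j.
First-order condition: 52.3 − 6y_i − Σ_{j≠i} y_j = 0.
Imposing symmetry (y_j = y for all j) turns Σ_{j≠i} y_j into 2y, so 52.3 = 8y and y = 6.5375.

6.5375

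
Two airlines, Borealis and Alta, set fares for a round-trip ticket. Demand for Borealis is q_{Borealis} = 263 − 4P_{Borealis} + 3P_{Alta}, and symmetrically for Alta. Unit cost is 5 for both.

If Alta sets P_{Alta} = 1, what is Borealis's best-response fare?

35.75

Borealis's profit: π = (P_{Borealis} − 5)(263 − 4P_{Borealis} + 3P_{Alta}).
∂π/∂P_{Borealis} = 283 − 8P_{Borealis} + 3P_{Alta} = 0 ⇒ P_{Borealis} = 35.375 + 0.375P_{Alta}.
At P_{Alta} = 1: P_{Borealis} = 35.375 + 0.375·1 = 35.75.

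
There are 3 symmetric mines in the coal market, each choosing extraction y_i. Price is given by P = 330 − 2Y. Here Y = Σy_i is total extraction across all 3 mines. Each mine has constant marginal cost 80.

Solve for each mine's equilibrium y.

31.25

A representative mine's profit is π_i = y_i(330 − 2Y) − 80y_i, with Y = y_i + Σ_{j≠i} y_j.
First-order condition: 250 − 4y_i − 2Σ_{j≠i} y_j = 0.
In a symmetric equilibrium every mine chooses the same y, so Σ_{j≠i} y_j = 2y. The condition becomes 250 − 8y = 0, giving y = 250/8 = 31.25.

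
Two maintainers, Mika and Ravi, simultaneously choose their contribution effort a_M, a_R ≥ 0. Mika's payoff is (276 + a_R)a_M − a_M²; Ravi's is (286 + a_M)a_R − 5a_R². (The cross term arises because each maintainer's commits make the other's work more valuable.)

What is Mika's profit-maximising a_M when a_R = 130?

Expanding Mika's payoff: 276a_M + a_Ra_M − a_M².
∂π/∂a_M = 276 + a_R − 2a_M = 0, so a_M = 138 + 0.5a_R.
At a_R = 130: a_M = 138 + 0.5·130 = 203.

203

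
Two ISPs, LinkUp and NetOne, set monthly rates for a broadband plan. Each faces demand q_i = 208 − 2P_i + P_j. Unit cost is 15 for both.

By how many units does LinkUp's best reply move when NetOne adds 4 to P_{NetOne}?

LinkUp's profit: π = (P_{LinkUp} − 15)(208 − 2P_{LinkUp} + P_{NetOne}).
∂π/∂P_{LinkUp} = 238 − 4P_{LinkUp} + P_{NetOne} = 0 ⇒ P_{LinkUp} = 59.5 + 0.25P_{NetOne}.
The reaction-function slope is 0.25, so a 4-unit rise in P_{NetOne} moves P_{LinkUp} by 0.25 × 4 = 1. LinkUp's best response rises — the actions are strategic complements.

1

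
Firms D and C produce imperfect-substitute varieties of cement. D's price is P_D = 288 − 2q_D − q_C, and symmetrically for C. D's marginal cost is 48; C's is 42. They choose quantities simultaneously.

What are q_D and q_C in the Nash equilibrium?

Firm D's profit: π = q_D(288 − 2q_D − q_C) − 48q_D.
∂π/∂q_D = 240 − 4q_D − q_C = 0 ⇒ q_D = 60 − 0.25q_C.
Similarly q_C = 61.5 − 0.25q_D.
Plugging q_C into D's best response: q_D = 60 − 0.25(61.5 − 0.25q_D) ⇒ 0.9375q_D = 44.625, so q_D = 47.6.
Then q_C = 61.5 − 0.25·47.6 = 49.6.

47.6, 49.6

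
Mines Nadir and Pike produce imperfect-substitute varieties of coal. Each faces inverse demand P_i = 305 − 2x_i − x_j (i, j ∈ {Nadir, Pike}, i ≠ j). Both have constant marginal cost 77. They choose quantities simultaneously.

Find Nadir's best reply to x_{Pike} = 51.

Mine Nadir's profit: π = x_{Nadir}(305 − 2x_{Nadir} − x_{Pike}) − 77x_{Nadir}.
∂π/∂x_{Nadir} = 228 − 4x_{Nadir} − x_{Pike} = 0 ⇒ x_{Nadir} = 57 − 0.25x_{Pike}.
At x_{Pike} = 51: x_{Nadir} = 57 − 0.25·51 = 44.25.

44.25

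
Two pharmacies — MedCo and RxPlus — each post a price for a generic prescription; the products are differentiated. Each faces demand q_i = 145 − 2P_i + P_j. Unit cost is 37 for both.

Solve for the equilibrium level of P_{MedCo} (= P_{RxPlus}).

MedCo's profit: π = (P_{MedCo} − 37)(145 − 2P_{MedCo} + P_{RxPlus}).
∂π/∂P_{MedCo} = 219 − 4P_{MedCo} + P_{RxPlus} = 0 ⇒ P_{MedCo} = 54.75 + 0.25P_{RxPlus}.
By symmetry P_{RxPlus} = P_{MedCo}; substituting into the reaction function, 0.75P_{MedCo} = 54.75 and P_{MedCo} = 73.

73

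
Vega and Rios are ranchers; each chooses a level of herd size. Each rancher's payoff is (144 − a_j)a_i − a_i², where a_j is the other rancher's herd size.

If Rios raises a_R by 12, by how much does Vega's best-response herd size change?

Vega's payoff is (144 − a_R)a_V − a_V².
∂π/∂a_V = 144 − a_R − 2a_V = 0, so a_V = 72 − 0.5a_R.
The reaction-function slope is −0.5, so a 12-unit rise in a_R moves a_V by −0.5 × 12 = −6. Vega's best response falls — the actions are strategic substitutes.

-6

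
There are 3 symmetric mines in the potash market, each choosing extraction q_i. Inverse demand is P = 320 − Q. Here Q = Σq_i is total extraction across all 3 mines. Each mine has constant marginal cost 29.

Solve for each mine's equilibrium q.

A representative mine's profit is π_i = q_i(320 − Q) − 29q_i, with Q = q_i + Σ_{j≠i} q_j.
First-order condition: 291 − 2q_i − Σ_{j≠i} q_j = 0.
Imposing symmetry (q_j = q for all j) turns Σ_{j≠i} q_j into 2q, so 291 = 4q and q = 72.75.

72.75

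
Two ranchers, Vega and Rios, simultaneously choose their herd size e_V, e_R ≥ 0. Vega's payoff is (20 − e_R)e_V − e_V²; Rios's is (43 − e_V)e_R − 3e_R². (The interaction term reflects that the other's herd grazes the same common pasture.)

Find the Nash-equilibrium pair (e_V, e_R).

Expanding Vega's payoff: 20e_V − e_Re_V − e_V².
∂π/∂e_V = 20 − e_R − 2e_V = 0, so e_V = 10 − 0.5e_R.
Likewise for Rios: e_R = 43/6 − (1/6)e_V.
Solving the two reaction functions simultaneously: (1 − (−0.5)(−1/6))e_V = 10 − 0.5·(43/6), so (11/12)e_V = 77/12 and e_V = 7.
Then e_R = 43/6 − (1/6)·7 = 6.

7, 6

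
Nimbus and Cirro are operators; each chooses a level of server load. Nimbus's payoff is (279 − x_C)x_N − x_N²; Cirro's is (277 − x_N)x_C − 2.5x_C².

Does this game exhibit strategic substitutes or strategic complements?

strategic substitutes

Expanding Nimbus's payoff: 279x_N − x_Cx_N − x_N².
∂π/∂x_N = 279 − x_C − 2x_N = 0, so x_N = 139.5 − 0.5x_C.
The best-response slope dx_N/dx_C = −0.5 < 0: the reaction function is downward-sloping, so the choices are strategic substitutes.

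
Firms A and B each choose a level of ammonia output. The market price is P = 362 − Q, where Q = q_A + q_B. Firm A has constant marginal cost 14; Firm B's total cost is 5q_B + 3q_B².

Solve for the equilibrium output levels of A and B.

161.8, 24.4

Firm A's profit: π = q_A(362 − (q_A + q_B)) − 14q_A.
∂π/∂q_A = 348 − 2q_A − q_B = 0, so q_A = 174 − 0.5q_B.
For B: ∂π/∂q_B = 357 − 8q_B − q_A = 0 ⇒ q_B = 44.625 − 0.125q_A.
Plugging q_B into A's best response: q_A = 174 − 0.5(44.625 − 0.125q_A) ⇒ 0.9375q_A = 151.6875, so q_A = 161.8.
Then q_B = 44.625 − 0.125·161.8 = 24.4.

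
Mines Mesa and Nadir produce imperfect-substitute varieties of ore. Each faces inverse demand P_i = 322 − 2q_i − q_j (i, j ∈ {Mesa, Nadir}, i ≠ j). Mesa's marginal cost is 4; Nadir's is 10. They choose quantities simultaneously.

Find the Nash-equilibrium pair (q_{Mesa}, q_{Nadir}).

64, 62

Mine Mesa's profit: π = q_{Mesa}(322 − 2q_{Mesa} − q_{Nadir}) − 4q_{Mesa}.
∂π/∂q_{Mesa} = 318 − 4q_{Mesa} − q_{Nadir} = 0 ⇒ q_{Mesa} = 79.5 − 0.25q_{Nadir}.
Similarly q_{Nadir} = 78 − 0.25q_{Mesa}.
Solving the two reaction functions simultaneously: (1 − (−0.25)(−0.25))q_{Mesa} = 79.5 − 0.25·78, so 0.9375q_{Mesa} = 60 and q_{Mesa} = 64.
Then q_{Nadir} = 78 − 0.25·64 = 62.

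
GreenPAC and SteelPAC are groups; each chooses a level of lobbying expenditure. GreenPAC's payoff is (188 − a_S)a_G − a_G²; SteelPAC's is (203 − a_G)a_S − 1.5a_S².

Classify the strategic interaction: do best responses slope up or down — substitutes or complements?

strategic substitutes

Expanding GreenPAC's payoff: 188a_G − a_Sa_G − a_G².
∂π/∂a_G = 188 − a_S − 2a_G = 0, so a_G = 94 − 0.5a_S.
The best-response slope da_G/da_S = −0.5 < 0: the reaction function is downward-sloping, so the choices are strategic substitutes.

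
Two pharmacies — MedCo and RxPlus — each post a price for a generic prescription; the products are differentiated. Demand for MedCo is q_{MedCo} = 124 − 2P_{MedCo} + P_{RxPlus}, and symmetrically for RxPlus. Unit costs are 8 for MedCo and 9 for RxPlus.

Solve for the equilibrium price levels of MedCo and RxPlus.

MedCo's profit: π = (P_{MedCo} − 8)(124 − 2P_{MedCo} + P_{RxPlus}).
∂π/∂P_{MedCo} = 140 − 4P_{MedCo} + P_{RxPlus} = 0 ⇒ P_{MedCo} = 35 + 0.25P_{RxPlus}.
Similarly P_{RxPlus} = 35.5 + 0.25P_{MedCo}.
Solving the two reaction functions simultaneously: (1 − (0.25)(0.25))P_{MedCo} = 35 + 0.25·35.5, so 0.9375P_{MedCo} = 43.875 and P_{MedCo} = 46.8.
Then P_{RxPlus} = 35.5 + 0.25·46.8 = 47.2.

46.8, 47.2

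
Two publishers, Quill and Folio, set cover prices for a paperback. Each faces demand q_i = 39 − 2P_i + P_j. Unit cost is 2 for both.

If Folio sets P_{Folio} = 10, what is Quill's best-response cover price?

Quill's profit: π = (P_{Quill} − 2)(39 − 2P_{Quill} + P_{Folio}).
∂π/∂P_{Quill} = 43 − 4P_{Quill} + P_{Folio} = 0 ⇒ P_{Quill} = 10.75 + 0.25P_{Folio}.
At P_{Folio} = 10: P_{Quill} = 10.75 + 0.25·10 = 13.25.

13.25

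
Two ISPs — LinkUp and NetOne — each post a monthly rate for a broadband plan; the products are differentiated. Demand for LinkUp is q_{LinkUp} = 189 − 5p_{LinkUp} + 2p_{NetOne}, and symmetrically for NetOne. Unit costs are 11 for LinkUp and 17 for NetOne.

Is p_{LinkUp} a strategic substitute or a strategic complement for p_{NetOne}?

strategic complements

LinkUp's profit: π = (p_{LinkUp} − 11)(189 − 5p_{LinkUp} + 2p_{NetOne}).
∂π/∂p_{LinkUp} = 244 − 10p_{LinkUp} + 2p_{NetOne} = 0 ⇒ p_{LinkUp} = 24.4 + 0.2p_{NetOne}.
The best-response slope dp_{LinkUp}/dp_{NetOne} = 0.2 > 0: the reaction function is upward-sloping, so the choices are strategic complements.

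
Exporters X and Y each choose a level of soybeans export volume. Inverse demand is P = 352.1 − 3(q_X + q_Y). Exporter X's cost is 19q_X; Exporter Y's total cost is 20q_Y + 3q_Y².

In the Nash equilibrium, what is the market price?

161.9

Exporter X's profit: π = q_X(352.1 − 3(q_X + q_Y)) − 19q_X.
∂π/∂q_X = 333.1 − 6q_X − 3q_Y = 0, so q_X = 3331/60 − 0.5q_Y.
For Y: ∂π/∂q_Y = 332.1 − 12q_Y − 3q_X = 0 ⇒ q_Y = 27.675 − 0.25q_X.
Plugging q_Y into X's best response: q_X = 3331/60 − 0.5(27.675 − 0.25q_X) ⇒ 0.875q_X = 10003/240, so q_X = 1429/30.
Then q_Y = 27.675 − 0.25·(1429/30) = 473/30.
Equilibrium price: P = 352.1 − 3·63.4 = 161.9.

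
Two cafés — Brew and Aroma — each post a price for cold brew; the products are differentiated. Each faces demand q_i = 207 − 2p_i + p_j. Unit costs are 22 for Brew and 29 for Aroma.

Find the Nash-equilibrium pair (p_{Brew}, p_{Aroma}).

Brew's profit: π = (p_{Brew} − 22)(207 − 2p_{Brew} + p_{Aroma}).
∂π/∂p_{Brew} = 251 − 4p_{Brew} + p_{Aroma} = 0 ⇒ p_{Brew} = 62.75 + 0.25p_{Aroma}.
Similarly p_{Aroma} = 66.25 + 0.25p_{Brew}.
Substituting the second reaction function into the first: p_{Brew} = 62.75 + 0.25(66.25 + 0.25p_{Brew}), which gives 0.9375p_{Brew} = 79.3125 ⇒ p_{Brew} = 84.6.
Then p_{Aroma} = 66.25 + 0.25·84.6 = 87.4.

84.6, 87.4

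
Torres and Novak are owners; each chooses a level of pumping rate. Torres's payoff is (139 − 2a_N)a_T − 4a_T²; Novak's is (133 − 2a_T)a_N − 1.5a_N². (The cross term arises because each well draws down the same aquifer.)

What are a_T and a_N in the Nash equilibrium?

Expanding Torres's payoff: 139a_T − 2a_Na_T − 4a_T².
∂π/∂a_T = 139 − 2a_N − 8a_T = 0, so a_T = 17.375 − 0.25a_N.
Likewise for Novak: a_N = 133/3 − (2/3)a_T.
Solving the two reaction functions simultaneously: (1 − (−0.25)(−2/3))a_T = 17.375 − 0.25·(133/3), so (5/6)a_T = 151/24 and a_T = 7.55.
Then a_N = 133/3 − (2/3)·7.55 = 39.3.

7.55, 39.3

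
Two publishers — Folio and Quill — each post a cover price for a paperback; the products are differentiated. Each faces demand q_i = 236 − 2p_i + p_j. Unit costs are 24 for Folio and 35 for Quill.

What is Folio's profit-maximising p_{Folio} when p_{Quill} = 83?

91.75

Folio's profit: π = (p_{Folio} − 24)(236 − 2p_{Folio} + p_{Quill}).
∂π/∂p_{Folio} = 284 − 4p_{Folio} + p_{Quill} = 0 ⇒ p_{Folio} = 71 + 0.25p_{Quill}.
At p_{Quill} = 83: p_{Folio} = 71 + 0.25·83 = 91.75.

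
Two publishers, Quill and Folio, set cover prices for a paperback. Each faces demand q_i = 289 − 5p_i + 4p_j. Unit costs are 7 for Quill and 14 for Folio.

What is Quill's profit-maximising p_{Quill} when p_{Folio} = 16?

Quill's profit: π = (p_{Quill} − 7)(289 − 5p_{Quill} + 4p_{Folio}).
∂π/∂p_{Quill} = 324 − 10p_{Quill} + 4p_{Folio} = 0 ⇒ p_{Quill} = 32.4 + 0.4p_{Folio}.
At p_{Folio} = 16: p_{Quill} = 32.4 + 0.4·16 = 38.8.

38.8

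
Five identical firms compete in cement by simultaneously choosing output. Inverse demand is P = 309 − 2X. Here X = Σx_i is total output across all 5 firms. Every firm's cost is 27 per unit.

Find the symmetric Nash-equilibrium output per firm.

23.5

A representative firm's profit is π_i = x_i(309 − 2X) − 27x_i, with X = x_i + Σ_{j≠i} x_j.
First-order condition: 282 − 4x_i − 2Σ_{j≠i} x_j = 0.
Imposing symmetry (x_j = x for all j) turns Σ_{j≠i} x_j into 4x, so 282 = 12x and x = 23.5.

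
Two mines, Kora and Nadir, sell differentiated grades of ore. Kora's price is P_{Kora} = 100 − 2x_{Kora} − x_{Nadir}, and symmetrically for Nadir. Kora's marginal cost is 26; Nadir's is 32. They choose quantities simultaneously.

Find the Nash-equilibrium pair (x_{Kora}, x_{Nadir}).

Mine Kora's profit: π = x_{Kora}(100 − 2x_{Kora} − x_{Nadir}) − 26x_{Kora}.
∂π/∂x_{Kora} = 74 − 4x_{Kora} − x_{Nadir} = 0 ⇒ x_{Kora} = 18.5 − 0.25x_{Nadir}.
Similarly x_{Nadir} = 17 − 0.25x_{Kora}.
Solving the two reaction functions simultaneously: (1 − (−0.25)(−0.25))x_{Kora} = 18.5 − 0.25·17, so 0.9375x_{Kora} = 14.25 and x_{Kora} = 15.2.
Then x_{Nadir} = 17 − 0.25·15.2 = 13.2.

15.2, 13.2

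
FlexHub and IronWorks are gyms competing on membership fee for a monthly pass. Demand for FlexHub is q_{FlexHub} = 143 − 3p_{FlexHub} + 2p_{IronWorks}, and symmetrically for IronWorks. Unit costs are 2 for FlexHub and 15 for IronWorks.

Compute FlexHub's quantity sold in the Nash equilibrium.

FlexHub's profit: π = (p_{FlexHub} − 2)(143 − 3p_{FlexHub} + 2p_{IronWorks}).
∂π/∂p_{FlexHub} = 149 − 6p_{FlexHub} + 2p_{IronWorks} = 0 ⇒ p_{FlexHub} = 149/6 + (1/3)p_{IronWorks}.
Similarly p_{IronWorks} = 94/3 + (1/3)p_{FlexHub}.
Solving the two reaction functions simultaneously: (1 − (1/3)(1/3))p_{FlexHub} = 149/6 + (1/3)·(94/3), so (8/9)p_{FlexHub} = 635/18 and p_{FlexHub} = 39.6875.
Then p_{IronWorks} = 94/3 + (1/3)·39.6875 = 44.5625.
q_{FlexHub} = 143 − 3·39.6875 + 2·44.5625 = 113.0625.

113.0625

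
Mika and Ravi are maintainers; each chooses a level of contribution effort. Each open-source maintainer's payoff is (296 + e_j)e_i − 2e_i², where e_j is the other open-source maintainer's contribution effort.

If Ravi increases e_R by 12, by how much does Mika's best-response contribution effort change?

3

Mika's payoff is (296 + e_R)e_M − 2e_M².
∂π/∂e_M = 296 + e_R − 4e_M = 0, so e_M = 74 + 0.25e_R.
The reaction-function slope is 0.25, so a 12-unit rise in e_R moves e_M by 0.25 × 12 = 3. Mika's best response rises — the actions are strategic complements.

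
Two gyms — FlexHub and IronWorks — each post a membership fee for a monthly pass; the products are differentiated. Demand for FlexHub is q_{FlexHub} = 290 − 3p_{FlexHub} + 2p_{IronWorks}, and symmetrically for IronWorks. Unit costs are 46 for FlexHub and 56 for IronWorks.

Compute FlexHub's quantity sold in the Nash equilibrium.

188.625

FlexHub's profit: π = (p_{FlexHub} − 46)(290 − 3p_{FlexHub} + 2p_{IronWorks}).
∂π/∂p_{FlexHub} = 428 − 6p_{FlexHub} + 2p_{IronWorks} = 0 ⇒ p_{FlexHub} = 214/3 + (1/3)p_{IronWorks}.
Similarly p_{IronWorks} = 229/3 + (1/3)p_{FlexHub}.
Substituting the second reaction function into the first: p_{FlexHub} = 214/3 + (1/3)(229/3 + (1/3)p_{FlexHub}), which gives (8/9)p_{FlexHub} = 871/9 ⇒ p_{FlexHub} = 108.875.
Then p_{IronWorks} = 229/3 + (1/3)·108.875 = 112.625.
q_{FlexHub} = 290 − 3·108.875 + 2·112.625 = 188.625.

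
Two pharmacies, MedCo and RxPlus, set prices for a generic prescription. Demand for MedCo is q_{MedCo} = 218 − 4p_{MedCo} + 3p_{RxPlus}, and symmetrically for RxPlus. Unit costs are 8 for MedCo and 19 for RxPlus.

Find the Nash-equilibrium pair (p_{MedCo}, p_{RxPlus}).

52.4, 56.4

MedCo's profit: π = (p_{MedCo} − 8)(218 − 4p_{MedCo} + 3p_{RxPlus}).
∂π/∂p_{MedCo} = 250 − 8p_{MedCo} + 3p_{RxPlus} = 0 ⇒ p_{MedCo} = 31.25 + 0.375p_{RxPlus}.
Similarly p_{RxPlus} = 36.75 + 0.375p_{MedCo}.
Plugging p_{RxPlus} into MedCo's best response: p_{MedCo} = 31.25 + 0.375(36.75 + 0.375p_{MedCo}) ⇒ (55/64)p_{MedCo} = 1441/32, so p_{MedCo} = 52.4.
Then p_{RxPlus} = 36.75 + 0.375·52.4 = 56.4.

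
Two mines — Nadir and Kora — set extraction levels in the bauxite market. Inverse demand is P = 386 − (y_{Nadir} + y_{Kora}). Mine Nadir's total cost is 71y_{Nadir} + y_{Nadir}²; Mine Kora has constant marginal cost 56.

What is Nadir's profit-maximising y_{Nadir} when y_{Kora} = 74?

60.25

Mine Nadir's profit: π = y_{Nadir}(386 − (y_{Nadir} + y_{Kora})) − 71y_{Nadir} − y_{Nadir}².
∂π/∂y_{Nadir} = 315 − 4y_{Nadir} − y_{Kora} = 0, so y_{Nadir} = 78.75 − 0.25y_{Kora}.
At y_{Kora} = 74: y_{Nadir} = 78.75 − 0.25·74 = 60.25.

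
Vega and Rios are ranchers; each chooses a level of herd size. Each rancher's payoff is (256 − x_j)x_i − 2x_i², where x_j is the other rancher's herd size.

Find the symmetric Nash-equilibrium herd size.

51.2

Vega's payoff is (256 − x_R)x_V − 2x_V².
∂π/∂x_V = 256 − x_R − 4x_V = 0, so x_V = 64 − 0.25x_R.
Setting x_V = x_R in the reaction function: x_V = 64 − 0.25x_V, so x_V = 64 / 1.25 = 51.2.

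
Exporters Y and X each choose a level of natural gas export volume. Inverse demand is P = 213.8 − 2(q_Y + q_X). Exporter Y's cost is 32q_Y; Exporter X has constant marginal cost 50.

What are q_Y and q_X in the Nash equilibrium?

33.3, 24.3

Exporter Y's profit: π = q_Y(213.8 − 2(q_Y + q_X)) − 32q_Y.
∂π/∂q_Y = 181.8 − 4q_Y − 2q_X = 0, so q_Y = 45.45 − 0.5q_X.
By the same steps for X: q_X = 40.95 − 0.5q_Y.
Substituting the second reaction function into the first: q_Y = 45.45 − 0.5(40.95 − 0.5q_Y), which gives 0.75q_Y = 24.975 ⇒ q_Y = 33.3.
Then q_X = 40.95 − 0.5·33.3 = 24.3.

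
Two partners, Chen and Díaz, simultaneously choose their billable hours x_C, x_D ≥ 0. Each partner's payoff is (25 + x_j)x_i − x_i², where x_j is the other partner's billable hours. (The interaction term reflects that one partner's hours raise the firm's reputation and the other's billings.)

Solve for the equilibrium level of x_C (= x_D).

Chen's payoff is (25 + x_D)x_C − x_C².
∂π/∂x_C = 25 + x_D − 2x_C = 0, so x_C = 12.5 + 0.5x_D.
Setting x_C = x_D in the reaction function: x_C = 12.5 + 0.5x_C, so x_C = 12.5 / 0.5 = 25.

25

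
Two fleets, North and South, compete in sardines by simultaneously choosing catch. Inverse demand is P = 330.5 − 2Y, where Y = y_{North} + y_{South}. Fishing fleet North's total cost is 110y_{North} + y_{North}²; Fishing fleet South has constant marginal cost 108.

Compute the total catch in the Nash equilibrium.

Fishing fleet North's profit: π = y_{North}(330.5 − 2(y_{North} + y_{South})) − 110y_{North} − y_{North}².
∂π/∂y_{North} = 220.5 − 6y_{North} − 2y_{South} = 0, so y_{North} = 36.75 − (1/3)y_{South}.
For South: ∂π/∂y_{South} = 222.5 − 4y_{South} − 2y_{North} = 0 ⇒ y_{South} = 55.625 − 0.5y_{North}.
Solving the two reaction functions simultaneously: (1 − (−1/3)(−0.5))y_{North} = 36.75 − (1/3)·55.625, so (5/6)y_{North} = 437/24 and y_{North} = 21.85.
Then y_{South} = 55.625 − 0.5·21.85 = 44.7.
Total catch: 21.85 + 44.7 = 66.55.

66.55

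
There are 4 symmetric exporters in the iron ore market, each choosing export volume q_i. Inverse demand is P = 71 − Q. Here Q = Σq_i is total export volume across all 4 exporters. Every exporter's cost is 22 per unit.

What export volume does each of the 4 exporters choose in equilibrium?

A representative exporter's profit is π_i = q_i(71 − Q) − 22q_i, with Q = q_i + Σ_{j≠i} q_j.
First-order condition: 49 − 2q_i − Σ_{j≠i} q_j = 0.
Imposing symmetry (q_j = q for all j) turns Σ_{j≠i} q_j into 3q, so 49 = 5q and q = 9.8.

9.8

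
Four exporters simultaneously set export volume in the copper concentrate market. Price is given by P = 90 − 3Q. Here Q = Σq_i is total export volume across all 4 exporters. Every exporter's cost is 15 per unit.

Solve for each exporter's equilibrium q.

5

A representative exporter's profit is π_i = q_i(90 − 3Q) − 15q_i, with Q = q_i + Σ_{j≠i} q_j.
First-order condition: 75 − 6q_i − 3Σ_{j≠i} q_j = 0.
Imposing symmetry (q_j = q for all j) turns Σ_{j≠i} q_j into 3q, so 75 = 15q and q = 5.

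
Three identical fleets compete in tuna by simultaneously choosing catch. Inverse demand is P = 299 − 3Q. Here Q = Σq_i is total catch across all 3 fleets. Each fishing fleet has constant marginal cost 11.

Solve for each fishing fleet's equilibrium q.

A representative fishing fleet's profit is π_i = q_i(299 − 3Q) − 11q_i, with Q = q_i + Σ_{j≠i} q_j.
First-order condition: 288 − 6q_i − 3Σ_{j≠i} q_j = 0.
With identical fishing fleets, set every q_j = q: then 288 − 6q − 6q = 0, i.e. q = 288/12 = 24.

24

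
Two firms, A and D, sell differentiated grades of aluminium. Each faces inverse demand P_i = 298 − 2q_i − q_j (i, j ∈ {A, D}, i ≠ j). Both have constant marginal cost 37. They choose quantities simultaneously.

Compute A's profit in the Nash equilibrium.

Firm A's profit: π = q_A(298 − 2q_A − q_D) − 37q_A.
∂π/∂q_A = 261 − 4q_A − q_D = 0 ⇒ q_A = 65.25 − 0.25q_D.
Setting q_A = q_D in the reaction function: q_A = 65.25 − 0.25q_A, so q_A = 65.25 / 1.25 = 52.2.
P_A = 298 − 2·52.2 − 52.2 = 141.4.
Profit = (141.4 − 37)·52.2 = 5449.68.

5449.68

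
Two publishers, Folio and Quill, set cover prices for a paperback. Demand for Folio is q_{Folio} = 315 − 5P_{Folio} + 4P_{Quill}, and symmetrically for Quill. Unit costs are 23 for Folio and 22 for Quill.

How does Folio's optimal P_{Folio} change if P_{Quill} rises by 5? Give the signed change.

2

Folio's profit: π = (P_{Folio} − 23)(315 − 5P_{Folio} + 4P_{Quill}).
∂π/∂P_{Folio} = 430 − 10P_{Folio} + 4P_{Quill} = 0 ⇒ P_{Folio} = 43 + 0.4P_{Quill}.
The reaction-function slope is 0.4, so a 5-unit rise in P_{Quill} moves P_{Folio} by 0.4 × 5 = 2. Folio's best response rises — the actions are strategic complements.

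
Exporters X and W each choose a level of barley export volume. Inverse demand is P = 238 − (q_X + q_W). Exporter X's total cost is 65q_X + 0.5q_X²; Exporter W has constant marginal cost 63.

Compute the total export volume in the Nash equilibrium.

Exporter X's profit: π = q_X(238 − (q_X + q_W)) − 65q_X − 0.5q_X².
∂π/∂q_X = 173 − 3q_X − q_W = 0, so q_X = 173/3 − (1/3)q_W.
For W: ∂π/∂q_W = 175 − 2q_W − q_X = 0 ⇒ q_W = 87.5 − 0.5q_X.
Solving the two reaction functions simultaneously: (1 − (−1/3)(−0.5))q_X = 173/3 − (1/3)·87.5, so (5/6)q_X = 28.5 and q_X = 34.2.
Then q_W = 87.5 − 0.5·34.2 = 70.4.
Total export volume: 34.2 + 70.4 = 104.6.

104.6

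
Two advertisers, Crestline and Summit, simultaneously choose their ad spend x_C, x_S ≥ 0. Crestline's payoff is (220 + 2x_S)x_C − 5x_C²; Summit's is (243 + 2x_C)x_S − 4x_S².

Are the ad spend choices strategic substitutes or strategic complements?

strategic complements

Expanding Crestline's payoff: 220x_C + 2x_Sx_C − 5x_C².
∂π/∂x_C = 220 + 2x_S − 10x_C = 0, so x_C = 22 + 0.2x_S.
The best-response slope dx_C/dx_S = 0.2 > 0: the reaction function is upward-sloping, so the choices are strategic complements.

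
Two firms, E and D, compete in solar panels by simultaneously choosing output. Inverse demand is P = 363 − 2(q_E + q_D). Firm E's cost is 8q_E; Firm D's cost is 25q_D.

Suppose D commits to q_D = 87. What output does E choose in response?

45.25

Firm E's profit: π = q_E(363 − 2(q_E + q_D)) − 8q_E.
∂π/∂q_E = 355 − 4q_E − 2q_D = 0, so q_E = 88.75 − 0.5q_D.
At q_D = 87: q_E = 88.75 − 0.5·87 = 45.25.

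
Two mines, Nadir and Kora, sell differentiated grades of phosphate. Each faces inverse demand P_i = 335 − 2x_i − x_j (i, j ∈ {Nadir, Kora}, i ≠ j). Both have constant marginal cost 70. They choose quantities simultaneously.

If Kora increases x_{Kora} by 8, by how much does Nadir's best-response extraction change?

-2

Mine Nadir's profit: π = x_{Nadir}(335 − 2x_{Nadir} − x_{Kora}) − 70x_{Nadir}.
∂π/∂x_{Nadir} = 265 − 4x_{Nadir} − x_{Kora} = 0 ⇒ x_{Nadir} = 66.25 − 0.25x_{Kora}.
The reaction-function slope is −0.25, so an 8-unit rise in x_{Kora} moves x_{Nadir} by −0.25 × 8 = −2. Nadir's best response falls — the actions are strategic substitutes.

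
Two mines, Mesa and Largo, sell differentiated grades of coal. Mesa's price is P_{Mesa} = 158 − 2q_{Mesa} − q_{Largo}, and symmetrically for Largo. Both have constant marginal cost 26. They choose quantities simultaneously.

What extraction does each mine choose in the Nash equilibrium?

Mine Mesa's profit: π = q_{Mesa}(158 − 2q_{Mesa} − q_{Largo}) − 26q_{Mesa}.
∂π/∂q_{Mesa} = 132 − 4q_{Mesa} − q_{Largo} = 0 ⇒ q_{Mesa} = 33 − 0.25q_{Largo}.
Setting q_{Mesa} = q_{Largo} in the reaction function: q_{Mesa} = 33 − 0.25q_{Mesa}, so q_{Mesa} = 33 / 1.25 = 26.4.

26.4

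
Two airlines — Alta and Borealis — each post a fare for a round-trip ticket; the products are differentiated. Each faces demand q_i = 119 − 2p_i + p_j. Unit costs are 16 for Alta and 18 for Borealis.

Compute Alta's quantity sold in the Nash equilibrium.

Alta's profit: π = (p_{Alta} − 16)(119 − 2p_{Alta} + p_{Borealis}).
∂π/∂p_{Alta} = 151 − 4p_{Alta} + p_{Borealis} = 0 ⇒ p_{Alta} = 37.75 + 0.25p_{Borealis}.
Similarly p_{Borealis} = 38.75 + 0.25p_{Alta}.
Substituting the second reaction function into the first: p_{Alta} = 37.75 + 0.25(38.75 + 0.25p_{Alta}), which gives 0.9375p_{Alta} = 47.4375 ⇒ p_{Alta} = 50.6.
Then p_{Borealis} = 38.75 + 0.25·50.6 = 51.4.
q_{Alta} = 119 − 2·50.6 + 51.4 = 69.2.

69.2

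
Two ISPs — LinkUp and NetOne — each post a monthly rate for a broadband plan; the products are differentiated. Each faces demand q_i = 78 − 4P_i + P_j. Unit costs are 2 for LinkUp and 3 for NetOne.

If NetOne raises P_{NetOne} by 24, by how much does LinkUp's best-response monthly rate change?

3

LinkUp's profit: π = (P_{LinkUp} − 2)(78 − 4P_{LinkUp} + P_{NetOne}).
∂π/∂P_{LinkUp} = 86 − 8P_{LinkUp} + P_{NetOne} = 0 ⇒ P_{LinkUp} = 10.75 + 0.125P_{NetOne}.
The reaction-function slope is 0.125, so a 24-unit rise in P_{NetOne} moves P_{LinkUp} by 0.125 × 24 = 3. LinkUp's best response rises — the actions are strategic complements.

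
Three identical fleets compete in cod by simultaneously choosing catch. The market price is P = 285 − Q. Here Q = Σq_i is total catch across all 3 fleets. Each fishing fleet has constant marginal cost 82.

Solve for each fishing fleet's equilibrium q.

50.75

A representative fishing fleet's profit is π_i = q_i(285 − Q) − 82q_i, with Q = q_i + Σ_{j≠i} q_j.
First-order condition: 203 − 2q_i − Σ_{j≠i} q_j = 0.
Imposing symmetry (q_j = q for all j) turns Σ_{j≠i} q_j into 2q, so 203 = 4q and q = 50.75.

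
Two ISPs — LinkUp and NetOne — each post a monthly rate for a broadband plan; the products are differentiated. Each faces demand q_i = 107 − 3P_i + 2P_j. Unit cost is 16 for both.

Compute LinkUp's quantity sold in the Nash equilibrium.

LinkUp's profit: π = (P_{LinkUp} − 16)(107 − 3P_{LinkUp} + 2P_{NetOne}).
∂π/∂P_{LinkUp} = 155 − 6P_{LinkUp} + 2P_{NetOne} = 0 ⇒ P_{LinkUp} = 155/6 + (1/3)P_{NetOne}.
The game is symmetric, so in equilibrium P_{NetOne} = P_{LinkUp}: the reaction function gives (2/3)P_{LinkUp} = 155/6, hence P_{LinkUp} = 38.75.
q_{LinkUp} = 107 − 3·38.75 + 2·38.75 = 68.25.

68.25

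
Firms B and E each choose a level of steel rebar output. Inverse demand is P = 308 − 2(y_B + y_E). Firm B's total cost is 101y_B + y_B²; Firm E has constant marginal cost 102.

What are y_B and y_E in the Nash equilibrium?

Firm B's profit: π = y_B(308 − 2(y_B + y_E)) − 101y_B − y_B².
∂π/∂y_B = 207 − 6y_B − 2y_E = 0, so y_B = 34.5 − (1/3)y_E.
For E: ∂π/∂y_E = 206 − 4y_E − 2y_B = 0 ⇒ y_E = 51.5 − 0.5y_B.
Plugging y_E into B's best response: y_B = 34.5 − (1/3)(51.5 − 0.5y_B) ⇒ (5/6)y_B = 52/3, so y_B = 20.8.
Then y_E = 51.5 − 0.5·20.8 = 41.1.

20.8, 41.1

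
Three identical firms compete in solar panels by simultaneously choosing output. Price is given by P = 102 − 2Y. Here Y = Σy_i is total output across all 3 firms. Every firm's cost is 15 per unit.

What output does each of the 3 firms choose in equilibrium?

A representative firm's profit is π_i = y_i(102 − 2Y) − 15y_i, with Y = y_i + Σ_{j≠i} y_j.
First-order condition: 87 − 4y_i − 2Σ_{j≠i} y_j = 0.
Imposing symmetry (y_j = y for all j) turns Σ_{j≠i} y_j into 2y, so 87 = 8y and y = 10.875.

10.875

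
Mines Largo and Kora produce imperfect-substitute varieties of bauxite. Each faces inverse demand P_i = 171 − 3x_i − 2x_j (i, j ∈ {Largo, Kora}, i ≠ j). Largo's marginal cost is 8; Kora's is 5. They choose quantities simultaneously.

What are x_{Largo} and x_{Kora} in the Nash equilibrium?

20.1875, 20.9375

Mine Largo's profit: π = x_{Largo}(171 − 3x_{Largo} − 2x_{Kora}) − 8x_{Largo}.
∂π/∂x_{Largo} = 163 − 6x_{Largo} − 2x_{Kora} = 0 ⇒ x_{Largo} = 163/6 − (1/3)x_{Kora}.
Similarly x_{Kora} = 83/3 − (1/3)x_{Largo}.
Substituting the second reaction function into the first: x_{Largo} = 163/6 − (1/3)(83/3 − (1/3)x_{Largo}), which gives (8/9)x_{Largo} = 323/18 ⇒ x_{Largo} = 20.1875.
Then x_{Kora} = 83/3 − (1/3)·20.1875 = 20.9375.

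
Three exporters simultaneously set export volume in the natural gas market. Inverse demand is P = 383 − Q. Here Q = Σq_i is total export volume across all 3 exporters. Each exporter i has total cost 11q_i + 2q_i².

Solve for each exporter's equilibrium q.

46.5

A representative exporter's profit is π_i = q_i(383 − Q) − 11q_i − 2q_i², with Q = q_i + Σ_{j≠i} q_j.
First-order condition: 372 − 6q_i − Σ_{j≠i} q_j = 0.
With identical exporters, set every q_j = q: then 372 − 6q − 2q = 0, i.e. q = 372/8 = 46.5.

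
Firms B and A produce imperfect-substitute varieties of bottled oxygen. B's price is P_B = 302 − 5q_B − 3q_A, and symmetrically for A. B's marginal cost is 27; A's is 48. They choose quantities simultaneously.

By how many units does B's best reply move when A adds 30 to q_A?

Firm B's profit: π = q_B(302 − 5q_B − 3q_A) − 27q_B.
∂π/∂q_B = 275 − 10q_B − 3q_A = 0 ⇒ q_B = 27.5 − 0.3q_A.
The reaction-function slope is −0.3, so a 30-unit rise in q_A moves q_B by −0.3 × 30 = −9. B's best response falls — the actions are strategic substitutes.

-9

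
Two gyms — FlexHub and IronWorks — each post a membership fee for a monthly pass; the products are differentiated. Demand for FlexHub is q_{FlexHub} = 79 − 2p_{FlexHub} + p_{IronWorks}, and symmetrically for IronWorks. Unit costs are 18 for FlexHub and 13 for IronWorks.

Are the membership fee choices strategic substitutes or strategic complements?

FlexHub's profit: π = (p_{FlexHub} − 18)(79 − 2p_{FlexHub} + p_{IronWorks}).
∂π/∂p_{FlexHub} = 115 − 4p_{FlexHub} + p_{IronWorks} = 0 ⇒ p_{FlexHub} = 28.75 + 0.25p_{IronWorks}.
The best-response slope dp_{FlexHub}/dp_{IronWorks} = 0.25 > 0: the reaction function is upward-sloping, so the choices are strategic complements.

strategic complements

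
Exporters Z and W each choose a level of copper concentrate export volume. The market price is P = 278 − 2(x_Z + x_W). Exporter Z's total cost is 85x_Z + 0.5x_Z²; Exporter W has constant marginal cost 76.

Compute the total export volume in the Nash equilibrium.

Exporter Z's profit: π = x_Z(278 − 2(x_Z + x_W)) − 85x_Z − 0.5x_Z².
∂π/∂x_Z = 193 − 5x_Z − 2x_W = 0, so x_Z = 38.6 − 0.4x_W.
For W: ∂π/∂x_W = 202 − 4x_W − 2x_Z = 0 ⇒ x_W = 50.5 − 0.5x_Z.
Solving the two reaction functions simultaneously: (1 − (−0.4)(−0.5))x_Z = 38.6 − 0.4·50.5, so 0.8x_Z = 18.4 and x_Z = 23.
Then x_W = 50.5 − 0.5·23 = 39.
Total export volume: 23 + 39 = 62.

62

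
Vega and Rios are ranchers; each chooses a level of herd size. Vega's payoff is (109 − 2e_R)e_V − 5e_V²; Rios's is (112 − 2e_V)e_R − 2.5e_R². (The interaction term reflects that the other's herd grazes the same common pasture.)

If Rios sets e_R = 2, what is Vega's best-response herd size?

Expanding Vega's payoff: 109e_V − 2e_Re_V − 5e_V².
∂π/∂e_V = 109 − 2e_R − 10e_V = 0, so e_V = 10.9 − 0.2e_R.
At e_R = 2: e_V = 10.9 − 0.2·2 = 10.5.

10.5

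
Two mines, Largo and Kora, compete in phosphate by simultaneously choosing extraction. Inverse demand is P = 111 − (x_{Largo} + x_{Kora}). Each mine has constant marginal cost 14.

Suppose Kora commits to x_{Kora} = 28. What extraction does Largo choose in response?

Mine Largo's profit: π = x_{Largo}(111 − (x_{Largo} + x_{Kora})) − 14x_{Largo}.
∂π/∂x_{Largo} = 97 − 2x_{Largo} − x_{Kora} = 0, so x_{Largo} = 48.5 − 0.5x_{Kora}.
At x_{Kora} = 28: x_{Largo} = 48.5 − 0.5·28 = 34.5.

34.5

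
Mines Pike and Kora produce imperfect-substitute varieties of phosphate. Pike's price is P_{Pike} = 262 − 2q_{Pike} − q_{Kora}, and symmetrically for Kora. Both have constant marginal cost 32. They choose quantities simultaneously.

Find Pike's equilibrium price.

124

Mine Pike's profit: π = q_{Pike}(262 − 2q_{Pike} − q_{Kora}) − 32q_{Pike}.
∂π/∂q_{Pike} = 230 − 4q_{Pike} − q_{Kora} = 0 ⇒ q_{Pike} = 57.5 − 0.25q_{Kora}.
The game is symmetric, so in equilibrium q_{Kora} = q_{Pike}: the reaction function gives 1.25q_{Pike} = 57.5, hence q_{Pike} = 46.
P_{Pike} = 262 − 2·46 − 46 = 124.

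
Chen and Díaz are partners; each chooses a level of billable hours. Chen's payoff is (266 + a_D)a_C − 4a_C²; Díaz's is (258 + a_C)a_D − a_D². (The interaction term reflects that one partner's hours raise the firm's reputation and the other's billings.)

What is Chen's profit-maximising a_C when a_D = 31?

37.125

Expanding Chen's payoff: 266a_C + a_Da_C − 4a_C².
∂π/∂a_C = 266 + a_D − 8a_C = 0, so a_C = 33.25 + 0.125a_D.
At a_D = 31: a_C = 33.25 + 0.125·31 = 37.125.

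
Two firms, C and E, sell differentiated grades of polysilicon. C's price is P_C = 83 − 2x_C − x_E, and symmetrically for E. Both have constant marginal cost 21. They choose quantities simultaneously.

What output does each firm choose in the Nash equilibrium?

Firm C's profit: π = x_C(83 − 2x_C − x_E) − 21x_C.
∂π/∂x_C = 62 − 4x_C − x_E = 0 ⇒ x_C = 15.5 − 0.25x_E.
The game is symmetric, so in equilibrium x_E = x_C: the reaction function gives 1.25x_C = 15.5, hence x_C = 12.4.

12.4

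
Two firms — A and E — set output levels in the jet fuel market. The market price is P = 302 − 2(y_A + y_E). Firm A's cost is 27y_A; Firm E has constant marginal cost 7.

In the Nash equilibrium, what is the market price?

112

Firm A's profit: π = y_A(302 − 2(y_A + y_E)) − 27y_A.
∂π/∂y_A = 275 − 4y_A − 2y_E = 0, so y_A = 68.75 − 0.5y_E.
By the same steps for E: y_E = 73.75 − 0.5y_A.
Plugging y_E into A's best response: y_A = 68.75 − 0.5(73.75 − 0.5y_A) ⇒ 0.75y_A = 31.875, so y_A = 42.5.
Then y_E = 73.75 − 0.5·42.5 = 52.5.
Equilibrium price: P = 302 − 2·95 = 112.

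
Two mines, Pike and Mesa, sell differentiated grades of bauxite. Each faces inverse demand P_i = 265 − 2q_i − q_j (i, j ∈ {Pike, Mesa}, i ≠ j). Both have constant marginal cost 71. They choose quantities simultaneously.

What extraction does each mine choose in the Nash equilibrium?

38.8

Mine Pike's profit: π = q_{Pike}(265 − 2q_{Pike} − q_{Mesa}) − 71q_{Pike}.
∂π/∂q_{Pike} = 194 − 4q_{Pike} − q_{Mesa} = 0 ⇒ q_{Pike} = 48.5 − 0.25q_{Mesa}.
Setting q_{Pike} = q_{Mesa} in the reaction function: q_{Pike} = 48.5 − 0.25q_{Pike}, so q_{Pike} = 48.5 / 1.25 = 38.8.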